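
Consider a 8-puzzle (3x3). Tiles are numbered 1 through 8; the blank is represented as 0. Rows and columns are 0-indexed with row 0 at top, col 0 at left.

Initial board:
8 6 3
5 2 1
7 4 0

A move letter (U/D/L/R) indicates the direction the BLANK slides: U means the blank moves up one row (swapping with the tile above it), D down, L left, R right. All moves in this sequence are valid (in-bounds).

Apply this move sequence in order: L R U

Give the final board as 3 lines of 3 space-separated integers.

After move 1 (L):
8 6 3
5 2 1
7 0 4

After move 2 (R):
8 6 3
5 2 1
7 4 0

After move 3 (U):
8 6 3
5 2 0
7 4 1

Answer: 8 6 3
5 2 0
7 4 1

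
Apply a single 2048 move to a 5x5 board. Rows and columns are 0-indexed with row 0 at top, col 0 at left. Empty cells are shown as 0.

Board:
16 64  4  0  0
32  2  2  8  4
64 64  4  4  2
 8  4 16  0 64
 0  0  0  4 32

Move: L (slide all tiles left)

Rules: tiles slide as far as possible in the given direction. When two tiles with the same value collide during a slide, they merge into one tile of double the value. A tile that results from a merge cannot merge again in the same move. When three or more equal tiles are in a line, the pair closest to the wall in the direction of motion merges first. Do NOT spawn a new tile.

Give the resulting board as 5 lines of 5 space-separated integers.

Answer:  16  64   4   0   0
 32   4   8   4   0
128   8   2   0   0
  8   4  16  64   0
  4  32   0   0   0

Derivation:
Slide left:
row 0: [16, 64, 4, 0, 0] -> [16, 64, 4, 0, 0]
row 1: [32, 2, 2, 8, 4] -> [32, 4, 8, 4, 0]
row 2: [64, 64, 4, 4, 2] -> [128, 8, 2, 0, 0]
row 3: [8, 4, 16, 0, 64] -> [8, 4, 16, 64, 0]
row 4: [0, 0, 0, 4, 32] -> [4, 32, 0, 0, 0]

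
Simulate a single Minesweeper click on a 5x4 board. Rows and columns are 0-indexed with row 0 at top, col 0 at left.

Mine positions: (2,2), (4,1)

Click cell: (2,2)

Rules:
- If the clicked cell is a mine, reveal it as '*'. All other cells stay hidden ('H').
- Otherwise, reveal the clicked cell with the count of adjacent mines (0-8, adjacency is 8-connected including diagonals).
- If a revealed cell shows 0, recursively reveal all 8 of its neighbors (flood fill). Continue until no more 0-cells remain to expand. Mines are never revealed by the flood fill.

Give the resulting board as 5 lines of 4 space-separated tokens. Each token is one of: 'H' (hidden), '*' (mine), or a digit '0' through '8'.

H H H H
H H H H
H H * H
H H H H
H H H H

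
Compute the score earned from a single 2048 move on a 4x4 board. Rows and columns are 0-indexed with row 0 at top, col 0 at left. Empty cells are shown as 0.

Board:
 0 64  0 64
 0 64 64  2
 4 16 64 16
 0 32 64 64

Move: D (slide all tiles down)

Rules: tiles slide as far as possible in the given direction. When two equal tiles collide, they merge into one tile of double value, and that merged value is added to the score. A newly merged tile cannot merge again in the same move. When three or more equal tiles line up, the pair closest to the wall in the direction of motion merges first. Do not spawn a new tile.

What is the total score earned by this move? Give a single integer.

Slide down:
col 0: [0, 0, 4, 0] -> [0, 0, 0, 4]  score +0 (running 0)
col 1: [64, 64, 16, 32] -> [0, 128, 16, 32]  score +128 (running 128)
col 2: [0, 64, 64, 64] -> [0, 0, 64, 128]  score +128 (running 256)
col 3: [64, 2, 16, 64] -> [64, 2, 16, 64]  score +0 (running 256)
Board after move:
  0   0   0  64
  0 128   0   2
  0  16  64  16
  4  32 128  64

Answer: 256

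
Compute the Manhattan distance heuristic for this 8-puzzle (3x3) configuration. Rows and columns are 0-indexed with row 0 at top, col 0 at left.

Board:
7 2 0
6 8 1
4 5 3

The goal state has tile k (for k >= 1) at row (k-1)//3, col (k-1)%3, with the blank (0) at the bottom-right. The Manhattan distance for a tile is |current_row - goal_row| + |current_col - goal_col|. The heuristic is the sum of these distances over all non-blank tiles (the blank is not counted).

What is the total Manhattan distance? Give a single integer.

Tile 7: at (0,0), goal (2,0), distance |0-2|+|0-0| = 2
Tile 2: at (0,1), goal (0,1), distance |0-0|+|1-1| = 0
Tile 6: at (1,0), goal (1,2), distance |1-1|+|0-2| = 2
Tile 8: at (1,1), goal (2,1), distance |1-2|+|1-1| = 1
Tile 1: at (1,2), goal (0,0), distance |1-0|+|2-0| = 3
Tile 4: at (2,0), goal (1,0), distance |2-1|+|0-0| = 1
Tile 5: at (2,1), goal (1,1), distance |2-1|+|1-1| = 1
Tile 3: at (2,2), goal (0,2), distance |2-0|+|2-2| = 2
Sum: 2 + 0 + 2 + 1 + 3 + 1 + 1 + 2 = 12

Answer: 12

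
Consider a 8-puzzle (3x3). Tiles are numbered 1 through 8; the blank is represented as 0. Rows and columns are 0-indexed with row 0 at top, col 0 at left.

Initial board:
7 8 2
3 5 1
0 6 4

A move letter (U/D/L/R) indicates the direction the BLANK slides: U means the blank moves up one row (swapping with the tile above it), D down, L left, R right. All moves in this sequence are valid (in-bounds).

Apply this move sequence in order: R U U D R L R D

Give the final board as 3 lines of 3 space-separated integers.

Answer: 7 8 2
3 1 4
6 5 0

Derivation:
After move 1 (R):
7 8 2
3 5 1
6 0 4

After move 2 (U):
7 8 2
3 0 1
6 5 4

After move 3 (U):
7 0 2
3 8 1
6 5 4

After move 4 (D):
7 8 2
3 0 1
6 5 4

After move 5 (R):
7 8 2
3 1 0
6 5 4

After move 6 (L):
7 8 2
3 0 1
6 5 4

After move 7 (R):
7 8 2
3 1 0
6 5 4

After move 8 (D):
7 8 2
3 1 4
6 5 0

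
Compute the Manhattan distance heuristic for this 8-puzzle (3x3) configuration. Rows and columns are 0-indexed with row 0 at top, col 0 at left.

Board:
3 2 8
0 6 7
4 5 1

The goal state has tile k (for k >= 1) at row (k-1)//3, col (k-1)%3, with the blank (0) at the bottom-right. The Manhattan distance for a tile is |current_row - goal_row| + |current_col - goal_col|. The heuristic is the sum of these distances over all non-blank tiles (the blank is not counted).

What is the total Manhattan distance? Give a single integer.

Tile 3: at (0,0), goal (0,2), distance |0-0|+|0-2| = 2
Tile 2: at (0,1), goal (0,1), distance |0-0|+|1-1| = 0
Tile 8: at (0,2), goal (2,1), distance |0-2|+|2-1| = 3
Tile 6: at (1,1), goal (1,2), distance |1-1|+|1-2| = 1
Tile 7: at (1,2), goal (2,0), distance |1-2|+|2-0| = 3
Tile 4: at (2,0), goal (1,0), distance |2-1|+|0-0| = 1
Tile 5: at (2,1), goal (1,1), distance |2-1|+|1-1| = 1
Tile 1: at (2,2), goal (0,0), distance |2-0|+|2-0| = 4
Sum: 2 + 0 + 3 + 1 + 3 + 1 + 1 + 4 = 15

Answer: 15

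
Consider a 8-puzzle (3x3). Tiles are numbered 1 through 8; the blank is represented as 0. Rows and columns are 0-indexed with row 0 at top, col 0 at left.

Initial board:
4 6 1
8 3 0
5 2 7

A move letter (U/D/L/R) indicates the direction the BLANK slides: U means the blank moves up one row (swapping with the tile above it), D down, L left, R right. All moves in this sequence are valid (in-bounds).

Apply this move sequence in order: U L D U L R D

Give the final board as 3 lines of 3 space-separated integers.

Answer: 4 3 6
8 0 1
5 2 7

Derivation:
After move 1 (U):
4 6 0
8 3 1
5 2 7

After move 2 (L):
4 0 6
8 3 1
5 2 7

After move 3 (D):
4 3 6
8 0 1
5 2 7

After move 4 (U):
4 0 6
8 3 1
5 2 7

After move 5 (L):
0 4 6
8 3 1
5 2 7

After move 6 (R):
4 0 6
8 3 1
5 2 7

After move 7 (D):
4 3 6
8 0 1
5 2 7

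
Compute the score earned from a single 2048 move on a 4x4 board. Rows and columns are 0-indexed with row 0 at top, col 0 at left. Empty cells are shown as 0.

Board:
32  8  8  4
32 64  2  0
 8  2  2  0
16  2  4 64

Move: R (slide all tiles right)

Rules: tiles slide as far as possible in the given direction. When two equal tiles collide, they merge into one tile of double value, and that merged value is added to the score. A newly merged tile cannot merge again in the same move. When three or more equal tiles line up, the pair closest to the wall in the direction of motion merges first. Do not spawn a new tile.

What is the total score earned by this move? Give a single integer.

Answer: 20

Derivation:
Slide right:
row 0: [32, 8, 8, 4] -> [0, 32, 16, 4]  score +16 (running 16)
row 1: [32, 64, 2, 0] -> [0, 32, 64, 2]  score +0 (running 16)
row 2: [8, 2, 2, 0] -> [0, 0, 8, 4]  score +4 (running 20)
row 3: [16, 2, 4, 64] -> [16, 2, 4, 64]  score +0 (running 20)
Board after move:
 0 32 16  4
 0 32 64  2
 0  0  8  4
16  2  4 64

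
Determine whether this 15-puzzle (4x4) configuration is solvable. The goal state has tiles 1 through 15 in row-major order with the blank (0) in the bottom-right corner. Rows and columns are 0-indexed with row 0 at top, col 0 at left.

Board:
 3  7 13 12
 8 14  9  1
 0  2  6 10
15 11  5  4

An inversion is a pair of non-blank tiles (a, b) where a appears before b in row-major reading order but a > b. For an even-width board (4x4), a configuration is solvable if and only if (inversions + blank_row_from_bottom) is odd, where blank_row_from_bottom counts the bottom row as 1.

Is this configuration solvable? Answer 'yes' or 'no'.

Answer: no

Derivation:
Inversions: 54
Blank is in row 2 (0-indexed from top), which is row 2 counting from the bottom (bottom = 1).
54 + 2 = 56, which is even, so the puzzle is not solvable.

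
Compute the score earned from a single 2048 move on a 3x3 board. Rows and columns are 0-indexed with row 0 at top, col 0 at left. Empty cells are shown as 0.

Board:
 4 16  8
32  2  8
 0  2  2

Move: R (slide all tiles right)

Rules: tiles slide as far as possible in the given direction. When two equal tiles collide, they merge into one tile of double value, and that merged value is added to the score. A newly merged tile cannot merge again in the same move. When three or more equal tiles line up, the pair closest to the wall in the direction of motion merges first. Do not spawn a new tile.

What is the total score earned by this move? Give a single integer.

Answer: 4

Derivation:
Slide right:
row 0: [4, 16, 8] -> [4, 16, 8]  score +0 (running 0)
row 1: [32, 2, 8] -> [32, 2, 8]  score +0 (running 0)
row 2: [0, 2, 2] -> [0, 0, 4]  score +4 (running 4)
Board after move:
 4 16  8
32  2  8
 0  0  4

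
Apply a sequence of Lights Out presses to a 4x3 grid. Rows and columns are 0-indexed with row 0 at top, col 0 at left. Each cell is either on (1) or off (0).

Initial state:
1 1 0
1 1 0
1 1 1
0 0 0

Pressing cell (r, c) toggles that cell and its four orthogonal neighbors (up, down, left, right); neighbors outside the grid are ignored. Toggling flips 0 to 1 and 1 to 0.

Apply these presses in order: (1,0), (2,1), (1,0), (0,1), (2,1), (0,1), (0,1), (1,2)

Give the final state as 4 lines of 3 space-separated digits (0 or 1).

Answer: 0 0 0
1 1 1
1 1 0
0 0 0

Derivation:
After press 1 at (1,0):
0 1 0
0 0 0
0 1 1
0 0 0

After press 2 at (2,1):
0 1 0
0 1 0
1 0 0
0 1 0

After press 3 at (1,0):
1 1 0
1 0 0
0 0 0
0 1 0

After press 4 at (0,1):
0 0 1
1 1 0
0 0 0
0 1 0

After press 5 at (2,1):
0 0 1
1 0 0
1 1 1
0 0 0

After press 6 at (0,1):
1 1 0
1 1 0
1 1 1
0 0 0

After press 7 at (0,1):
0 0 1
1 0 0
1 1 1
0 0 0

After press 8 at (1,2):
0 0 0
1 1 1
1 1 0
0 0 0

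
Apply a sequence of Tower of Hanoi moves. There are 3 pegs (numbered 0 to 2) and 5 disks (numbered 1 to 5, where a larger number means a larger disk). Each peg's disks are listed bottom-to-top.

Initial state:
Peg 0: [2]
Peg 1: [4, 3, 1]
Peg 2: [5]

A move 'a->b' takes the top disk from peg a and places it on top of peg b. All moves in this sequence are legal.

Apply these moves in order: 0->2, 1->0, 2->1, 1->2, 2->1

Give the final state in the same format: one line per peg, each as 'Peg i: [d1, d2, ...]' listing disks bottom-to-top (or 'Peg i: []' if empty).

Answer: Peg 0: [1]
Peg 1: [4, 3, 2]
Peg 2: [5]

Derivation:
After move 1 (0->2):
Peg 0: []
Peg 1: [4, 3, 1]
Peg 2: [5, 2]

After move 2 (1->0):
Peg 0: [1]
Peg 1: [4, 3]
Peg 2: [5, 2]

After move 3 (2->1):
Peg 0: [1]
Peg 1: [4, 3, 2]
Peg 2: [5]

After move 4 (1->2):
Peg 0: [1]
Peg 1: [4, 3]
Peg 2: [5, 2]

After move 5 (2->1):
Peg 0: [1]
Peg 1: [4, 3, 2]
Peg 2: [5]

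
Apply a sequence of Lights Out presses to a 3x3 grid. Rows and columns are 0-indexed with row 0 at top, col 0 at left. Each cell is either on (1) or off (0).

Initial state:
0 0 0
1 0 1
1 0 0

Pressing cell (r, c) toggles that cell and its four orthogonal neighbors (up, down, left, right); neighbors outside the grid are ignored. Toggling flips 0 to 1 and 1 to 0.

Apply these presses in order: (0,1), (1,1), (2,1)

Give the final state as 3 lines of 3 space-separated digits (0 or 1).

Answer: 1 0 1
0 1 0
0 0 1

Derivation:
After press 1 at (0,1):
1 1 1
1 1 1
1 0 0

After press 2 at (1,1):
1 0 1
0 0 0
1 1 0

After press 3 at (2,1):
1 0 1
0 1 0
0 0 1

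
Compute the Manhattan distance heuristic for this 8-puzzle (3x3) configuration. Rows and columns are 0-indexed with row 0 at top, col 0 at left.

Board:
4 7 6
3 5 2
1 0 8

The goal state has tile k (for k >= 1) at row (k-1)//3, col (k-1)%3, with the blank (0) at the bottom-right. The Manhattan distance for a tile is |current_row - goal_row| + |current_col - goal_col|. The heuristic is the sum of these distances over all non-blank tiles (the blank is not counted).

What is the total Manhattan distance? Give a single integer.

Answer: 13

Derivation:
Tile 4: at (0,0), goal (1,0), distance |0-1|+|0-0| = 1
Tile 7: at (0,1), goal (2,0), distance |0-2|+|1-0| = 3
Tile 6: at (0,2), goal (1,2), distance |0-1|+|2-2| = 1
Tile 3: at (1,0), goal (0,2), distance |1-0|+|0-2| = 3
Tile 5: at (1,1), goal (1,1), distance |1-1|+|1-1| = 0
Tile 2: at (1,2), goal (0,1), distance |1-0|+|2-1| = 2
Tile 1: at (2,0), goal (0,0), distance |2-0|+|0-0| = 2
Tile 8: at (2,2), goal (2,1), distance |2-2|+|2-1| = 1
Sum: 1 + 3 + 1 + 3 + 0 + 2 + 2 + 1 = 13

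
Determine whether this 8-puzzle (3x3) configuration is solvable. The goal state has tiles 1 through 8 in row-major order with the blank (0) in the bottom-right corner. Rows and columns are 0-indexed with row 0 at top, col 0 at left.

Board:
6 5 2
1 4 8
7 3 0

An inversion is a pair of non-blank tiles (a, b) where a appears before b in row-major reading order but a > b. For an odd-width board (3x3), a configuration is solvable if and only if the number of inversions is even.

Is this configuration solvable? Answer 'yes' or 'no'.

Answer: yes

Derivation:
Inversions (pairs i<j in row-major order where tile[i] > tile[j] > 0): 14
14 is even, so the puzzle is solvable.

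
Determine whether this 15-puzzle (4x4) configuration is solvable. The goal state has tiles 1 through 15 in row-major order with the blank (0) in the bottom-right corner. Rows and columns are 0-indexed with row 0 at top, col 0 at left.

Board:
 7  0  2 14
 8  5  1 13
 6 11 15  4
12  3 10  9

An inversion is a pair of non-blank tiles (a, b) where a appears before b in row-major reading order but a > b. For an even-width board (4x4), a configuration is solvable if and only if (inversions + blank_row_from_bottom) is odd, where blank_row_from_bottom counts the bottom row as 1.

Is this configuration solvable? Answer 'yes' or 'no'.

Inversions: 49
Blank is in row 0 (0-indexed from top), which is row 4 counting from the bottom (bottom = 1).
49 + 4 = 53, which is odd, so the puzzle is solvable.

Answer: yes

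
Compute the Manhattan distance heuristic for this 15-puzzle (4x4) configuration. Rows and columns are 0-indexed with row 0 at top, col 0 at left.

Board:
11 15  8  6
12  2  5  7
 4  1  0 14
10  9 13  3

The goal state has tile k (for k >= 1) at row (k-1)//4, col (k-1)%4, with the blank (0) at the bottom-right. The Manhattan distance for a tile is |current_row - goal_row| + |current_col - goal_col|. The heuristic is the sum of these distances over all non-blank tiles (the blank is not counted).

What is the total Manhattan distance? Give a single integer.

Tile 11: at (0,0), goal (2,2), distance |0-2|+|0-2| = 4
Tile 15: at (0,1), goal (3,2), distance |0-3|+|1-2| = 4
Tile 8: at (0,2), goal (1,3), distance |0-1|+|2-3| = 2
Tile 6: at (0,3), goal (1,1), distance |0-1|+|3-1| = 3
Tile 12: at (1,0), goal (2,3), distance |1-2|+|0-3| = 4
Tile 2: at (1,1), goal (0,1), distance |1-0|+|1-1| = 1
Tile 5: at (1,2), goal (1,0), distance |1-1|+|2-0| = 2
Tile 7: at (1,3), goal (1,2), distance |1-1|+|3-2| = 1
Tile 4: at (2,0), goal (0,3), distance |2-0|+|0-3| = 5
Tile 1: at (2,1), goal (0,0), distance |2-0|+|1-0| = 3
Tile 14: at (2,3), goal (3,1), distance |2-3|+|3-1| = 3
Tile 10: at (3,0), goal (2,1), distance |3-2|+|0-1| = 2
Tile 9: at (3,1), goal (2,0), distance |3-2|+|1-0| = 2
Tile 13: at (3,2), goal (3,0), distance |3-3|+|2-0| = 2
Tile 3: at (3,3), goal (0,2), distance |3-0|+|3-2| = 4
Sum: 4 + 4 + 2 + 3 + 4 + 1 + 2 + 1 + 5 + 3 + 3 + 2 + 2 + 2 + 4 = 42

Answer: 42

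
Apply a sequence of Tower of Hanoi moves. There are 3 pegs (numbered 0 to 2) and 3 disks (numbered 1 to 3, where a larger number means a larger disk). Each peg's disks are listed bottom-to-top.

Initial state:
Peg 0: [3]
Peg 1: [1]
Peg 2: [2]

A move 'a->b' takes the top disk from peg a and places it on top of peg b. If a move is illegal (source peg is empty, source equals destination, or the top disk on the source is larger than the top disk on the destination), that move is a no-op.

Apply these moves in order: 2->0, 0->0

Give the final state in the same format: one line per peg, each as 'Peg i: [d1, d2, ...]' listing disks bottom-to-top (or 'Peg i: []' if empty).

Answer: Peg 0: [3, 2]
Peg 1: [1]
Peg 2: []

Derivation:
After move 1 (2->0):
Peg 0: [3, 2]
Peg 1: [1]
Peg 2: []

After move 2 (0->0):
Peg 0: [3, 2]
Peg 1: [1]
Peg 2: []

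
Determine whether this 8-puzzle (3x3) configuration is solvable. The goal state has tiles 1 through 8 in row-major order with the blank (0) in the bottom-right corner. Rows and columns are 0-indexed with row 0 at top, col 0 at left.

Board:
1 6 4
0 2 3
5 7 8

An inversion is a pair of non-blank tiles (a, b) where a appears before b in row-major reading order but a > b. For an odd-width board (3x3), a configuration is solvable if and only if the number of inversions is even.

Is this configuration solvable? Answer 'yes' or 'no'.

Answer: yes

Derivation:
Inversions (pairs i<j in row-major order where tile[i] > tile[j] > 0): 6
6 is even, so the puzzle is solvable.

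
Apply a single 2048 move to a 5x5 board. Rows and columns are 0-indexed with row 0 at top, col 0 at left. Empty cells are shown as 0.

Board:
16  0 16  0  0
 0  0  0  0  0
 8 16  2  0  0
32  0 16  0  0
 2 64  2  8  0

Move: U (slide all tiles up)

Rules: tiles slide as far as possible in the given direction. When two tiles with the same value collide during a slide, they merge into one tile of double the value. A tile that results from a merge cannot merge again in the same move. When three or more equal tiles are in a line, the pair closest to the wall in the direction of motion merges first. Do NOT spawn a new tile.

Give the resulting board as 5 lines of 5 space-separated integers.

Slide up:
col 0: [16, 0, 8, 32, 2] -> [16, 8, 32, 2, 0]
col 1: [0, 0, 16, 0, 64] -> [16, 64, 0, 0, 0]
col 2: [16, 0, 2, 16, 2] -> [16, 2, 16, 2, 0]
col 3: [0, 0, 0, 0, 8] -> [8, 0, 0, 0, 0]
col 4: [0, 0, 0, 0, 0] -> [0, 0, 0, 0, 0]

Answer: 16 16 16  8  0
 8 64  2  0  0
32  0 16  0  0
 2  0  2  0  0
 0  0  0  0  0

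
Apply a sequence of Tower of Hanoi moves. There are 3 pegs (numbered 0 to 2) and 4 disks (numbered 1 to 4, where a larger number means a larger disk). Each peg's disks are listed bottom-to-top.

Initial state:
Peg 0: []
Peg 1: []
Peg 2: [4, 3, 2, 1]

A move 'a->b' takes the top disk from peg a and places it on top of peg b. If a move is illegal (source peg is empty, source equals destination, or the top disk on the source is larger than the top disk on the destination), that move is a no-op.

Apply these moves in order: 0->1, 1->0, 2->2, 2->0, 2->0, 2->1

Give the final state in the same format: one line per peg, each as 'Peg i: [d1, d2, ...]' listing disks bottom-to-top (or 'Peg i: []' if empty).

After move 1 (0->1):
Peg 0: []
Peg 1: []
Peg 2: [4, 3, 2, 1]

After move 2 (1->0):
Peg 0: []
Peg 1: []
Peg 2: [4, 3, 2, 1]

After move 3 (2->2):
Peg 0: []
Peg 1: []
Peg 2: [4, 3, 2, 1]

After move 4 (2->0):
Peg 0: [1]
Peg 1: []
Peg 2: [4, 3, 2]

After move 5 (2->0):
Peg 0: [1]
Peg 1: []
Peg 2: [4, 3, 2]

After move 6 (2->1):
Peg 0: [1]
Peg 1: [2]
Peg 2: [4, 3]

Answer: Peg 0: [1]
Peg 1: [2]
Peg 2: [4, 3]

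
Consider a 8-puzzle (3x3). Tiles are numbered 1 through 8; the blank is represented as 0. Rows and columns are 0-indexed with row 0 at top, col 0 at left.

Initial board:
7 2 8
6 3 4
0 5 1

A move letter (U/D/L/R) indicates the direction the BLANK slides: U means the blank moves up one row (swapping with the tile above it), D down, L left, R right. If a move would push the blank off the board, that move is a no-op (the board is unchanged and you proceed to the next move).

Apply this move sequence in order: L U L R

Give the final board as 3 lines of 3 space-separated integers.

After move 1 (L):
7 2 8
6 3 4
0 5 1

After move 2 (U):
7 2 8
0 3 4
6 5 1

After move 3 (L):
7 2 8
0 3 4
6 5 1

After move 4 (R):
7 2 8
3 0 4
6 5 1

Answer: 7 2 8
3 0 4
6 5 1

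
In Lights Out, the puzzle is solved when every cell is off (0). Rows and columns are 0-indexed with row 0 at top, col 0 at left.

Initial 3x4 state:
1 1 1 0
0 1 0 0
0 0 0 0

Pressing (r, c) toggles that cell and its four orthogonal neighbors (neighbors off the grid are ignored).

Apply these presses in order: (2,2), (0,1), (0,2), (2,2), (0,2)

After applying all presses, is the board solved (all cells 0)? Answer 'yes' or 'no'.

After press 1 at (2,2):
1 1 1 0
0 1 1 0
0 1 1 1

After press 2 at (0,1):
0 0 0 0
0 0 1 0
0 1 1 1

After press 3 at (0,2):
0 1 1 1
0 0 0 0
0 1 1 1

After press 4 at (2,2):
0 1 1 1
0 0 1 0
0 0 0 0

After press 5 at (0,2):
0 0 0 0
0 0 0 0
0 0 0 0

Lights still on: 0

Answer: yes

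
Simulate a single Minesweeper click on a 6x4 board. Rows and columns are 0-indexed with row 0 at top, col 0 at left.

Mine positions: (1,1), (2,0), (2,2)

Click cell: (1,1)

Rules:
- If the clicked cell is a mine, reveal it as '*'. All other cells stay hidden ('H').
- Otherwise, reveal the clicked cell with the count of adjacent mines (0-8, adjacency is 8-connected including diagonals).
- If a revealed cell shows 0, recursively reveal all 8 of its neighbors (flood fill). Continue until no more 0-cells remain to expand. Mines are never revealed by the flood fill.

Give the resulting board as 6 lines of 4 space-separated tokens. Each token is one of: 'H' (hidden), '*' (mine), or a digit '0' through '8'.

H H H H
H * H H
H H H H
H H H H
H H H H
H H H H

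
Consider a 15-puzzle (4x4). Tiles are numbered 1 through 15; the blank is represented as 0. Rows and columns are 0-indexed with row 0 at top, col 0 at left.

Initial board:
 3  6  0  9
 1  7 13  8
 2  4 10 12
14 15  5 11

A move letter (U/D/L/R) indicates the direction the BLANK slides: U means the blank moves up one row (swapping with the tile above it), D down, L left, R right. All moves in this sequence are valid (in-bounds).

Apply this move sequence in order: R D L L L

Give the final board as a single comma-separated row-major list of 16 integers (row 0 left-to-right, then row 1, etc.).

Answer: 3, 6, 9, 8, 0, 1, 7, 13, 2, 4, 10, 12, 14, 15, 5, 11

Derivation:
After move 1 (R):
 3  6  9  0
 1  7 13  8
 2  4 10 12
14 15  5 11

After move 2 (D):
 3  6  9  8
 1  7 13  0
 2  4 10 12
14 15  5 11

After move 3 (L):
 3  6  9  8
 1  7  0 13
 2  4 10 12
14 15  5 11

After move 4 (L):
 3  6  9  8
 1  0  7 13
 2  4 10 12
14 15  5 11

After move 5 (L):
 3  6  9  8
 0  1  7 13
 2  4 10 12
14 15  5 11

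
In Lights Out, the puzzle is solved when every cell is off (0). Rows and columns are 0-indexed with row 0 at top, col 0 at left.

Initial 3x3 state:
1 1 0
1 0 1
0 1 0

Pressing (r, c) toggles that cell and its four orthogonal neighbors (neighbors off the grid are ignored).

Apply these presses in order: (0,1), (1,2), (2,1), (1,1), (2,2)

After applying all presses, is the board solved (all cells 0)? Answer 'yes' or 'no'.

After press 1 at (0,1):
0 0 1
1 1 1
0 1 0

After press 2 at (1,2):
0 0 0
1 0 0
0 1 1

After press 3 at (2,1):
0 0 0
1 1 0
1 0 0

After press 4 at (1,1):
0 1 0
0 0 1
1 1 0

After press 5 at (2,2):
0 1 0
0 0 0
1 0 1

Lights still on: 3

Answer: no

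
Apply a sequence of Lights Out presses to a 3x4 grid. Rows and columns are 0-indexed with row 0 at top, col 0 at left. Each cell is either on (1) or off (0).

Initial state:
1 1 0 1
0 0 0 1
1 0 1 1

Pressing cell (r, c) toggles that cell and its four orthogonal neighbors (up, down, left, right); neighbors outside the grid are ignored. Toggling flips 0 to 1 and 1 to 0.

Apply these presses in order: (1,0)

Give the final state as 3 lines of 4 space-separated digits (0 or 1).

Answer: 0 1 0 1
1 1 0 1
0 0 1 1

Derivation:
After press 1 at (1,0):
0 1 0 1
1 1 0 1
0 0 1 1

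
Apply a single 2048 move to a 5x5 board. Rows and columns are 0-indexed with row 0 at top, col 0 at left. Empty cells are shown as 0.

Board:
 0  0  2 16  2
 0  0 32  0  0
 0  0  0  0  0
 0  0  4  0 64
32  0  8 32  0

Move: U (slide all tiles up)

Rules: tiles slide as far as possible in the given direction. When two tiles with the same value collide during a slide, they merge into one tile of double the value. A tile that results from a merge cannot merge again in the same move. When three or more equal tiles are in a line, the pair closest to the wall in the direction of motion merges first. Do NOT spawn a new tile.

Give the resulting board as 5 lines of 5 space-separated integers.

Answer: 32  0  2 16  2
 0  0 32 32 64
 0  0  4  0  0
 0  0  8  0  0
 0  0  0  0  0

Derivation:
Slide up:
col 0: [0, 0, 0, 0, 32] -> [32, 0, 0, 0, 0]
col 1: [0, 0, 0, 0, 0] -> [0, 0, 0, 0, 0]
col 2: [2, 32, 0, 4, 8] -> [2, 32, 4, 8, 0]
col 3: [16, 0, 0, 0, 32] -> [16, 32, 0, 0, 0]
col 4: [2, 0, 0, 64, 0] -> [2, 64, 0, 0, 0]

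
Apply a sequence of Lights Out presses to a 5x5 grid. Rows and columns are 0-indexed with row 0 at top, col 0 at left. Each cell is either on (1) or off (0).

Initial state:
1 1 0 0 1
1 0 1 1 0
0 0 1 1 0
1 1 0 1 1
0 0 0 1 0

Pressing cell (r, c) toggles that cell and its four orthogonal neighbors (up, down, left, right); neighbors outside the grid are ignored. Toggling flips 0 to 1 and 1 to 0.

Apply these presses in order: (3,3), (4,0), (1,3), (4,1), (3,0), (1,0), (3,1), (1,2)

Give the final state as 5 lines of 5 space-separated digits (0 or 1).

Answer: 0 1 1 1 1
0 0 1 1 1
0 1 0 1 0
0 0 0 0 0
1 1 1 0 0

Derivation:
After press 1 at (3,3):
1 1 0 0 1
1 0 1 1 0
0 0 1 0 0
1 1 1 0 0
0 0 0 0 0

After press 2 at (4,0):
1 1 0 0 1
1 0 1 1 0
0 0 1 0 0
0 1 1 0 0
1 1 0 0 0

After press 3 at (1,3):
1 1 0 1 1
1 0 0 0 1
0 0 1 1 0
0 1 1 0 0
1 1 0 0 0

After press 4 at (4,1):
1 1 0 1 1
1 0 0 0 1
0 0 1 1 0
0 0 1 0 0
0 0 1 0 0

After press 5 at (3,0):
1 1 0 1 1
1 0 0 0 1
1 0 1 1 0
1 1 1 0 0
1 0 1 0 0

After press 6 at (1,0):
0 1 0 1 1
0 1 0 0 1
0 0 1 1 0
1 1 1 0 0
1 0 1 0 0

After press 7 at (3,1):
0 1 0 1 1
0 1 0 0 1
0 1 1 1 0
0 0 0 0 0
1 1 1 0 0

After press 8 at (1,2):
0 1 1 1 1
0 0 1 1 1
0 1 0 1 0
0 0 0 0 0
1 1 1 0 0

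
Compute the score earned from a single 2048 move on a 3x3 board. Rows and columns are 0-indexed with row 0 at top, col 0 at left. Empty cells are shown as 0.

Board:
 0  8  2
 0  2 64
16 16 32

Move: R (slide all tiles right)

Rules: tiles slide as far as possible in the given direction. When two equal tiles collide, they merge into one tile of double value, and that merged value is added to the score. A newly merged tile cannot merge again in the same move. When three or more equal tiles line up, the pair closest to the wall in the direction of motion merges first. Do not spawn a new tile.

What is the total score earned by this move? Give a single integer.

Answer: 32

Derivation:
Slide right:
row 0: [0, 8, 2] -> [0, 8, 2]  score +0 (running 0)
row 1: [0, 2, 64] -> [0, 2, 64]  score +0 (running 0)
row 2: [16, 16, 32] -> [0, 32, 32]  score +32 (running 32)
Board after move:
 0  8  2
 0  2 64
 0 32 32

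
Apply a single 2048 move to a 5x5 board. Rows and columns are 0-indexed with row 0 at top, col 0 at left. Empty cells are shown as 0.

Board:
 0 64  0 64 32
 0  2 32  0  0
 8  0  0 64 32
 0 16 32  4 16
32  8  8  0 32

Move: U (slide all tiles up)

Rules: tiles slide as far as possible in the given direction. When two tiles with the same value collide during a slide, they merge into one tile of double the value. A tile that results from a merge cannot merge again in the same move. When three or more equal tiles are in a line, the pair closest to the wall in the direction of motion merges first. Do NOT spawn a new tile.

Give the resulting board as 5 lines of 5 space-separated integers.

Answer:   8  64  64 128  64
 32   2   8   4  16
  0  16   0   0  32
  0   8   0   0   0
  0   0   0   0   0

Derivation:
Slide up:
col 0: [0, 0, 8, 0, 32] -> [8, 32, 0, 0, 0]
col 1: [64, 2, 0, 16, 8] -> [64, 2, 16, 8, 0]
col 2: [0, 32, 0, 32, 8] -> [64, 8, 0, 0, 0]
col 3: [64, 0, 64, 4, 0] -> [128, 4, 0, 0, 0]
col 4: [32, 0, 32, 16, 32] -> [64, 16, 32, 0, 0]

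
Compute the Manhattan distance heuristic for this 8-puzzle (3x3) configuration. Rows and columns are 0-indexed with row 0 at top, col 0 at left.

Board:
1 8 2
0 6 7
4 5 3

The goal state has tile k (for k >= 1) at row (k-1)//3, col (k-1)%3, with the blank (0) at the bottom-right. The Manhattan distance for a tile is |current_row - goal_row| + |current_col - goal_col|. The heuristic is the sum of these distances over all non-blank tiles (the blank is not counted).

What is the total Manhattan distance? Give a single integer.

Tile 1: at (0,0), goal (0,0), distance |0-0|+|0-0| = 0
Tile 8: at (0,1), goal (2,1), distance |0-2|+|1-1| = 2
Tile 2: at (0,2), goal (0,1), distance |0-0|+|2-1| = 1
Tile 6: at (1,1), goal (1,2), distance |1-1|+|1-2| = 1
Tile 7: at (1,2), goal (2,0), distance |1-2|+|2-0| = 3
Tile 4: at (2,0), goal (1,0), distance |2-1|+|0-0| = 1
Tile 5: at (2,1), goal (1,1), distance |2-1|+|1-1| = 1
Tile 3: at (2,2), goal (0,2), distance |2-0|+|2-2| = 2
Sum: 0 + 2 + 1 + 1 + 3 + 1 + 1 + 2 = 11

Answer: 11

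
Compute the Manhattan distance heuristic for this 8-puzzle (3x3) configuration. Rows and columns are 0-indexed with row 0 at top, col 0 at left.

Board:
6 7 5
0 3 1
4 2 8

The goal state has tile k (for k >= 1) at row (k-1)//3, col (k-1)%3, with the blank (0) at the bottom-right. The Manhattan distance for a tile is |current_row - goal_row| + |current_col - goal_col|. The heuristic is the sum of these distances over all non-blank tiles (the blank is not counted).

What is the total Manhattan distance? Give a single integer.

Tile 6: at (0,0), goal (1,2), distance |0-1|+|0-2| = 3
Tile 7: at (0,1), goal (2,0), distance |0-2|+|1-0| = 3
Tile 5: at (0,2), goal (1,1), distance |0-1|+|2-1| = 2
Tile 3: at (1,1), goal (0,2), distance |1-0|+|1-2| = 2
Tile 1: at (1,2), goal (0,0), distance |1-0|+|2-0| = 3
Tile 4: at (2,0), goal (1,0), distance |2-1|+|0-0| = 1
Tile 2: at (2,1), goal (0,1), distance |2-0|+|1-1| = 2
Tile 8: at (2,2), goal (2,1), distance |2-2|+|2-1| = 1
Sum: 3 + 3 + 2 + 2 + 3 + 1 + 2 + 1 = 17

Answer: 17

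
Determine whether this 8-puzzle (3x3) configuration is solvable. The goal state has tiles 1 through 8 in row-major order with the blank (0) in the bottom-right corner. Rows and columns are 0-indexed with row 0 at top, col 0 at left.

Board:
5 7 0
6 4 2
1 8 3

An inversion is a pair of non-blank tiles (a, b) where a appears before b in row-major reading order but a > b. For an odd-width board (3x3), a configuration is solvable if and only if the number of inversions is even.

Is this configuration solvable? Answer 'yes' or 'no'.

Inversions (pairs i<j in row-major order where tile[i] > tile[j] > 0): 18
18 is even, so the puzzle is solvable.

Answer: yes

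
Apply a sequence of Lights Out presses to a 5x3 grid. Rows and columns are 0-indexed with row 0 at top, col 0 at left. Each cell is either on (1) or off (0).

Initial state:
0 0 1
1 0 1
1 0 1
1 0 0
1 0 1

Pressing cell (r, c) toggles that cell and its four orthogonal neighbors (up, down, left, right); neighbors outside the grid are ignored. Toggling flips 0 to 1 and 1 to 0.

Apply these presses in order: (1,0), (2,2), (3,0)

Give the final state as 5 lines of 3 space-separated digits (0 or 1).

After press 1 at (1,0):
1 0 1
0 1 1
0 0 1
1 0 0
1 0 1

After press 2 at (2,2):
1 0 1
0 1 0
0 1 0
1 0 1
1 0 1

After press 3 at (3,0):
1 0 1
0 1 0
1 1 0
0 1 1
0 0 1

Answer: 1 0 1
0 1 0
1 1 0
0 1 1
0 0 1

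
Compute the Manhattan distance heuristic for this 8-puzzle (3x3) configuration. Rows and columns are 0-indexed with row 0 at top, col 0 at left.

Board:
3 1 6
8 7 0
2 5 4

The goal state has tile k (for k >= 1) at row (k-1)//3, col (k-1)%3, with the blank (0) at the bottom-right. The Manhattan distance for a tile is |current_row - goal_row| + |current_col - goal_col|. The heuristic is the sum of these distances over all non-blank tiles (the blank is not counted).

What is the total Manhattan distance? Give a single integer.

Answer: 15

Derivation:
Tile 3: at (0,0), goal (0,2), distance |0-0|+|0-2| = 2
Tile 1: at (0,1), goal (0,0), distance |0-0|+|1-0| = 1
Tile 6: at (0,2), goal (1,2), distance |0-1|+|2-2| = 1
Tile 8: at (1,0), goal (2,1), distance |1-2|+|0-1| = 2
Tile 7: at (1,1), goal (2,0), distance |1-2|+|1-0| = 2
Tile 2: at (2,0), goal (0,1), distance |2-0|+|0-1| = 3
Tile 5: at (2,1), goal (1,1), distance |2-1|+|1-1| = 1
Tile 4: at (2,2), goal (1,0), distance |2-1|+|2-0| = 3
Sum: 2 + 1 + 1 + 2 + 2 + 3 + 1 + 3 = 15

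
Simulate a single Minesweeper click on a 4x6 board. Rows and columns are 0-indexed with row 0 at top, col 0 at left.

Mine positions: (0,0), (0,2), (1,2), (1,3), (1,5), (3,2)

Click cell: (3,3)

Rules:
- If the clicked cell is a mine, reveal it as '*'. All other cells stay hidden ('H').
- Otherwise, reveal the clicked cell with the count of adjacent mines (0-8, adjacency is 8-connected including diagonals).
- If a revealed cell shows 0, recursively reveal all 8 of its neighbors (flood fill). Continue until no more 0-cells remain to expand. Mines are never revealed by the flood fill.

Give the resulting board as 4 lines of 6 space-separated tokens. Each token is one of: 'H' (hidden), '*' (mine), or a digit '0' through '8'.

H H H H H H
H H H H H H
H H H H H H
H H H 1 H H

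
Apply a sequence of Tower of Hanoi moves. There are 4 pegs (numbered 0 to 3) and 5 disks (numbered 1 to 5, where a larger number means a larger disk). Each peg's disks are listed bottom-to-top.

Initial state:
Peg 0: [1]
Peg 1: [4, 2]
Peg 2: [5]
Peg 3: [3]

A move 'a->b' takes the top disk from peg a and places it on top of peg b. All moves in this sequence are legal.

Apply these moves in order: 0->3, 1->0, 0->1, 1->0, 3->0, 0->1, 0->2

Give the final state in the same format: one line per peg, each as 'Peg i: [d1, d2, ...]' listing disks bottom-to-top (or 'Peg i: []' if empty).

After move 1 (0->3):
Peg 0: []
Peg 1: [4, 2]
Peg 2: [5]
Peg 3: [3, 1]

After move 2 (1->0):
Peg 0: [2]
Peg 1: [4]
Peg 2: [5]
Peg 3: [3, 1]

After move 3 (0->1):
Peg 0: []
Peg 1: [4, 2]
Peg 2: [5]
Peg 3: [3, 1]

After move 4 (1->0):
Peg 0: [2]
Peg 1: [4]
Peg 2: [5]
Peg 3: [3, 1]

After move 5 (3->0):
Peg 0: [2, 1]
Peg 1: [4]
Peg 2: [5]
Peg 3: [3]

After move 6 (0->1):
Peg 0: [2]
Peg 1: [4, 1]
Peg 2: [5]
Peg 3: [3]

After move 7 (0->2):
Peg 0: []
Peg 1: [4, 1]
Peg 2: [5, 2]
Peg 3: [3]

Answer: Peg 0: []
Peg 1: [4, 1]
Peg 2: [5, 2]
Peg 3: [3]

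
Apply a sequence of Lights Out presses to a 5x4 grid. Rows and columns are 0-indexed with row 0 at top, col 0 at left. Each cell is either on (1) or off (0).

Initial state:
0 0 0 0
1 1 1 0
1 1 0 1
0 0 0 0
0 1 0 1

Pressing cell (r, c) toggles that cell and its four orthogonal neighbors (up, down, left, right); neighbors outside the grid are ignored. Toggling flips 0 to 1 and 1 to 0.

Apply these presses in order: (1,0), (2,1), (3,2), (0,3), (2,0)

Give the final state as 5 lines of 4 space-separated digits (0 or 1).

Answer: 1 0 1 1
1 1 1 1
0 1 0 1
1 0 1 1
0 1 1 1

Derivation:
After press 1 at (1,0):
1 0 0 0
0 0 1 0
0 1 0 1
0 0 0 0
0 1 0 1

After press 2 at (2,1):
1 0 0 0
0 1 1 0
1 0 1 1
0 1 0 0
0 1 0 1

After press 3 at (3,2):
1 0 0 0
0 1 1 0
1 0 0 1
0 0 1 1
0 1 1 1

After press 4 at (0,3):
1 0 1 1
0 1 1 1
1 0 0 1
0 0 1 1
0 1 1 1

After press 5 at (2,0):
1 0 1 1
1 1 1 1
0 1 0 1
1 0 1 1
0 1 1 1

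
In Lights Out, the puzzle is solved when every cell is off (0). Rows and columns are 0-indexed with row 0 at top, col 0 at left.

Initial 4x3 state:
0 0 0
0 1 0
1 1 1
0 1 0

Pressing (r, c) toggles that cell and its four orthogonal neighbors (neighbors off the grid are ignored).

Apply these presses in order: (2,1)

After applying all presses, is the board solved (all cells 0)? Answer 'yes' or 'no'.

Answer: yes

Derivation:
After press 1 at (2,1):
0 0 0
0 0 0
0 0 0
0 0 0

Lights still on: 0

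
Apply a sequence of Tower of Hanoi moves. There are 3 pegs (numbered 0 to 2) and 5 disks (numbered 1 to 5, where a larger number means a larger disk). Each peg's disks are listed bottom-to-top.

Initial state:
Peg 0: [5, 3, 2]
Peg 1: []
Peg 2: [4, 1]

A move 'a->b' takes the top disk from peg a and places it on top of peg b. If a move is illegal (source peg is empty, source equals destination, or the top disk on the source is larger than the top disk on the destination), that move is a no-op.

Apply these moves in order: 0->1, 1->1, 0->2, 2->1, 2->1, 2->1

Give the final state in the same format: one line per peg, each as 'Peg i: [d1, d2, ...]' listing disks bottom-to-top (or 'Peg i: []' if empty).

After move 1 (0->1):
Peg 0: [5, 3]
Peg 1: [2]
Peg 2: [4, 1]

After move 2 (1->1):
Peg 0: [5, 3]
Peg 1: [2]
Peg 2: [4, 1]

After move 3 (0->2):
Peg 0: [5, 3]
Peg 1: [2]
Peg 2: [4, 1]

After move 4 (2->1):
Peg 0: [5, 3]
Peg 1: [2, 1]
Peg 2: [4]

After move 5 (2->1):
Peg 0: [5, 3]
Peg 1: [2, 1]
Peg 2: [4]

After move 6 (2->1):
Peg 0: [5, 3]
Peg 1: [2, 1]
Peg 2: [4]

Answer: Peg 0: [5, 3]
Peg 1: [2, 1]
Peg 2: [4]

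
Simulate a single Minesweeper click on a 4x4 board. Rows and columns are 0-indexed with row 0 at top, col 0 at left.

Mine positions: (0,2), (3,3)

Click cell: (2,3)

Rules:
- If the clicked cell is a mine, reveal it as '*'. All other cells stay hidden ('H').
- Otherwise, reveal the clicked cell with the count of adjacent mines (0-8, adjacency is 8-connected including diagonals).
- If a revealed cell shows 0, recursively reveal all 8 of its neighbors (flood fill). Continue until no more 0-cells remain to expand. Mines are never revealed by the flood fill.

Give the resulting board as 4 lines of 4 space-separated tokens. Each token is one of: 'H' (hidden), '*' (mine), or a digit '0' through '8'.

H H H H
H H H H
H H H 1
H H H H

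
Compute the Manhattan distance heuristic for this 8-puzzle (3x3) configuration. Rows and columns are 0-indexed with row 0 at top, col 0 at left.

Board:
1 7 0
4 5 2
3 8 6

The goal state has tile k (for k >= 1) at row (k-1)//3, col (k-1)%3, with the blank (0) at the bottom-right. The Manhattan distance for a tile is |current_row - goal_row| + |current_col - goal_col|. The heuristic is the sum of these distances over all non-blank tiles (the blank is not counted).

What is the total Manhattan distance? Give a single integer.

Tile 1: (0,0)->(0,0) = 0
Tile 7: (0,1)->(2,0) = 3
Tile 4: (1,0)->(1,0) = 0
Tile 5: (1,1)->(1,1) = 0
Tile 2: (1,2)->(0,1) = 2
Tile 3: (2,0)->(0,2) = 4
Tile 8: (2,1)->(2,1) = 0
Tile 6: (2,2)->(1,2) = 1
Sum: 0 + 3 + 0 + 0 + 2 + 4 + 0 + 1 = 10

Answer: 10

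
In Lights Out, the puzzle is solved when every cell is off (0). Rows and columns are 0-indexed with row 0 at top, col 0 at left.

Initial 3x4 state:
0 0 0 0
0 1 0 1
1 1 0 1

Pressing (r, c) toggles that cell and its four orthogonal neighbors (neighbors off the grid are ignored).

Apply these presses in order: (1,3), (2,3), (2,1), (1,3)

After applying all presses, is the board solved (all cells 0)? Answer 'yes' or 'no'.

Answer: yes

Derivation:
After press 1 at (1,3):
0 0 0 1
0 1 1 0
1 1 0 0

After press 2 at (2,3):
0 0 0 1
0 1 1 1
1 1 1 1

After press 3 at (2,1):
0 0 0 1
0 0 1 1
0 0 0 1

After press 4 at (1,3):
0 0 0 0
0 0 0 0
0 0 0 0

Lights still on: 0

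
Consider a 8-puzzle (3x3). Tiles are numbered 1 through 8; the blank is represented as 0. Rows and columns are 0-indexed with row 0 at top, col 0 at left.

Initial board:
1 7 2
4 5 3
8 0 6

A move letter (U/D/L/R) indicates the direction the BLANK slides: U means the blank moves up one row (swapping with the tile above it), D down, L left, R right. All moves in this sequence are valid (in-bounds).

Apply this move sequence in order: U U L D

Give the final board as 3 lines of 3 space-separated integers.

Answer: 4 1 2
0 7 3
8 5 6

Derivation:
After move 1 (U):
1 7 2
4 0 3
8 5 6

After move 2 (U):
1 0 2
4 7 3
8 5 6

After move 3 (L):
0 1 2
4 7 3
8 5 6

After move 4 (D):
4 1 2
0 7 3
8 5 6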